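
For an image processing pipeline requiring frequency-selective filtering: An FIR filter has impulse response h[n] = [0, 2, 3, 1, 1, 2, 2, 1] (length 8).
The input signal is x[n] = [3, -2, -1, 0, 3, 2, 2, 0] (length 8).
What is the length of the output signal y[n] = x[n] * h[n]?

For linear convolution, the output length is:
len(y) = len(x) + len(h) - 1 = 8 + 8 - 1 = 15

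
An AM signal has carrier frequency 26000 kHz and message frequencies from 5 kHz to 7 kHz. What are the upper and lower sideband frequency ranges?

Upper sideband (USB) = fc + [fm_low, fm_high] = 26000 + [5, 7] = [26005, 26007] kHz
Lower sideband (LSB) = fc - [fm_high, fm_low] = 26000 - [7, 5] = [25993, 25995] kHz
Total occupied spectrum: 25993 kHz to 26007 kHz (plus carrier at 26000 kHz)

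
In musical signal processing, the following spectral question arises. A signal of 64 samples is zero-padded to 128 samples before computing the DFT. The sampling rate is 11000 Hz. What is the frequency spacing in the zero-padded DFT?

Original DFT: N = 64, resolution = f_s/N = 11000/64 = 1375/8 Hz
Zero-padded DFT: N = 128, resolution = f_s/N = 11000/128 = 1375/16 Hz
Zero-padding interpolates the spectrum (finer frequency grid)
but does NOT improve the true spectral resolution (ability to resolve close frequencies).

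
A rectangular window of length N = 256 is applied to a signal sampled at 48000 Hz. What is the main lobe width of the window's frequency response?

For a rectangular window of length N,
the main lobe width in frequency is 2*f_s/N.
= 2*48000/256 = 375 Hz
This determines the minimum frequency separation for resolving two sinusoids.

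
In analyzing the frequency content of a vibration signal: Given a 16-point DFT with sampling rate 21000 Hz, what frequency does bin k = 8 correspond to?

The frequency of DFT bin k is: f_k = k * f_s / N
f_8 = 8 * 21000 / 16 = 10500 Hz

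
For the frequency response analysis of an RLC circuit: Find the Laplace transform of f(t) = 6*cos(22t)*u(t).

Standard pair: cos(wt)*u(t) <-> s/(s^2+w^2)
With w = 22: L{6*cos(22t)*u(t)} = 6s/(s^2+484)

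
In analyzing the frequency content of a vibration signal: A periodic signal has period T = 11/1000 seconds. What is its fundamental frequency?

The fundamental frequency is the reciprocal of the period.
f = 1/T = 1/(11/1000) = 1000/11 Hz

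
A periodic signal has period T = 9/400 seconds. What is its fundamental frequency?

The fundamental frequency is the reciprocal of the period.
f = 1/T = 1/(9/400) = 400/9 Hz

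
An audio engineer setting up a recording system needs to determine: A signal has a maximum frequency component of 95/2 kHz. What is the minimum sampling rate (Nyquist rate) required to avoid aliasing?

By the Nyquist-Shannon sampling theorem,
the minimum sampling rate (Nyquist rate) must be at least 2 * f_max.
Nyquist rate = 2 * 95/2 kHz = 95 kHz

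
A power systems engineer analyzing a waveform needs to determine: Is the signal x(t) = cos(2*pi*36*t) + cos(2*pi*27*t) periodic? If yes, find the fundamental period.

f1 = 36 Hz, f2 = 27 Hz
Period T1 = 1/36, T2 = 1/27
Ratio T1/T2 = 27/36, which is rational.
The signal is periodic with fundamental period T = 1/GCD(36,27) = 1/9 s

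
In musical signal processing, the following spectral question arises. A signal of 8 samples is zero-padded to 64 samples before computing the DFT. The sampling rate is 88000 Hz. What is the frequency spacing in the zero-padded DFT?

Original DFT: N = 8, resolution = f_s/N = 88000/8 = 11000 Hz
Zero-padded DFT: N = 64, resolution = f_s/N = 88000/64 = 1375 Hz
Zero-padding interpolates the spectrum (finer frequency grid)
but does NOT improve the true spectral resolution (ability to resolve close frequencies).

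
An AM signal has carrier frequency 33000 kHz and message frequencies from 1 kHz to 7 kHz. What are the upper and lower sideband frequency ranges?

Upper sideband (USB) = fc + [fm_low, fm_high] = 33000 + [1, 7] = [33001, 33007] kHz
Lower sideband (LSB) = fc - [fm_high, fm_low] = 33000 - [7, 1] = [32993, 32999] kHz
Total occupied spectrum: 32993 kHz to 33007 kHz (plus carrier at 33000 kHz)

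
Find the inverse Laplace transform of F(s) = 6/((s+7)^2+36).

Standard pair: w/((s+a)^2+w^2) <-> e^(-at)*sin(wt)*u(t)
With a=7, w=6: f(t) = e^(-7t)*sin(6t)*u(t)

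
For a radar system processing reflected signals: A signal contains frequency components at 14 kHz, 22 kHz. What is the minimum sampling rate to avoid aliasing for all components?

The highest frequency component is f_max = 22 kHz.
Nyquist rate = 2 * f_max = 2 * 22 kHz = 44 kHz.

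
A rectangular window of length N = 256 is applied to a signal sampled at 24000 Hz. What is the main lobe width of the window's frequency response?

For a rectangular window of length N,
the main lobe width in frequency is 2*f_s/N.
= 2*24000/256 = 375/2 Hz
This determines the minimum frequency separation for resolving two sinusoids.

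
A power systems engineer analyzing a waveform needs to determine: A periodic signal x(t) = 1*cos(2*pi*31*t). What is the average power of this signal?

Average power of A*cos(wt) is A^2/2.
P = 1^2 / 2 = 1/2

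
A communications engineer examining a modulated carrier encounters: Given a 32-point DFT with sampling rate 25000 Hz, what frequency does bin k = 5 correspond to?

The frequency of DFT bin k is: f_k = k * f_s / N
f_5 = 5 * 25000 / 32 = 15625/4 Hz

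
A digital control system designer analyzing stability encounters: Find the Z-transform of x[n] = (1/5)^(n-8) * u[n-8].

Time-shifting property: if X(z) = Z{x[n]}, then Z{x[n-d]} = z^(-d) * X(z)
X(z) = z/(z - 1/5) for x[n] = (1/5)^n * u[n]
Z{x[n-8]} = z^(-8) * z/(z - 1/5) = z^(-7)/(z - 1/5)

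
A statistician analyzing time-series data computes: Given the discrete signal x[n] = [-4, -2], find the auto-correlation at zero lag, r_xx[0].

The auto-correlation at zero lag r_xx[0] equals the signal energy.
r_xx[0] = sum of x[n]^2 = (-4)^2 + (-2)^2
= 16 + 4 = 20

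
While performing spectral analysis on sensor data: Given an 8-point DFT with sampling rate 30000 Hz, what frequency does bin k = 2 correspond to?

The frequency of DFT bin k is: f_k = k * f_s / N
f_2 = 2 * 30000 / 8 = 7500 Hz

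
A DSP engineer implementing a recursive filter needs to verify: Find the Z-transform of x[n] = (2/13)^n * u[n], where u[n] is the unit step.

The Z-transform of a^n * u[n] is z/(z-a) for |z| > |a|.
Here a = 2/13, so X(z) = z/(z - (2/13)) = 13z/(13z - 2)
ROC: |z| > 2/13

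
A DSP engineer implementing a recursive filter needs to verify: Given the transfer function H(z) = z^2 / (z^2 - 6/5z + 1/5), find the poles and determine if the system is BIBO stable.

Poles are roots of the denominator: z^2 - 6/5z + 1/5 = 0.
Quadratic formula: z = [-(-6/5) +/- sqrt((-6/5)^2 - 4*(1/5))] / 2
Discriminant = 36/25 - 4/5 = 16/25; sqrt = 4/5.
z = (6/5 +/- 4/5) / 2 => z = 1 or z = 1/5.
|p1| = 1, |p2| = 1/5.
For BIBO stability, all poles must lie inside the unit circle (|p| < 1).
System is UNSTABLE since at least one |p| >= 1.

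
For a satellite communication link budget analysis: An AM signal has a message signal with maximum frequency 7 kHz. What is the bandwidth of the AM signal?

In AM (double-sideband), the bandwidth is twice the message frequency.
BW = 2 * f_m = 2 * 7 kHz = 14 kHz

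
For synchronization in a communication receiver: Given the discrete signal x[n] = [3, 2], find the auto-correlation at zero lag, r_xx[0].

The auto-correlation at zero lag r_xx[0] equals the signal energy.
r_xx[0] = sum of x[n]^2 = 3^2 + 2^2
= 9 + 4 = 13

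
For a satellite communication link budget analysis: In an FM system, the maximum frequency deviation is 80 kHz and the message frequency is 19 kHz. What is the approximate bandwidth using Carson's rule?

Carson's rule: BW = 2*(delta_f + f_m)
= 2*(80 + 19) kHz = 198 kHz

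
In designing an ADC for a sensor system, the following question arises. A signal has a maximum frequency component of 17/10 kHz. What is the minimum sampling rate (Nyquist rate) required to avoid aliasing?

By the Nyquist-Shannon sampling theorem,
the minimum sampling rate (Nyquist rate) must be at least 2 * f_max.
Nyquist rate = 2 * 17/10 kHz = 17/5 kHz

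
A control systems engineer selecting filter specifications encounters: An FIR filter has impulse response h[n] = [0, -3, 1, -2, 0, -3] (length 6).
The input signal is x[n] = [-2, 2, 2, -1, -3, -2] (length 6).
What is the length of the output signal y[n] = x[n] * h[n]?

For linear convolution, the output length is:
len(y) = len(x) + len(h) - 1 = 6 + 6 - 1 = 11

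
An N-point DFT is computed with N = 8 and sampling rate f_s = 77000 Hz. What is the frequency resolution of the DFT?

DFT frequency resolution = f_s / N
= 77000 / 8 = 9625 Hz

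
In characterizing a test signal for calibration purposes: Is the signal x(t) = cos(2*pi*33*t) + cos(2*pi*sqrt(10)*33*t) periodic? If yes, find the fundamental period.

f1 = 33 Hz, f2 = 33*sqrt(10) Hz
Ratio f2/f1 = sqrt(10), which is irrational.
Since the frequency ratio is irrational, no common period exists.
The signal is not periodic.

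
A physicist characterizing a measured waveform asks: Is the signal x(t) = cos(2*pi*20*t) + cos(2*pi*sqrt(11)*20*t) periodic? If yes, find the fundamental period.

f1 = 20 Hz, f2 = 20*sqrt(11) Hz
Ratio f2/f1 = sqrt(11), which is irrational.
Since the frequency ratio is irrational, no common period exists.
The signal is not periodic.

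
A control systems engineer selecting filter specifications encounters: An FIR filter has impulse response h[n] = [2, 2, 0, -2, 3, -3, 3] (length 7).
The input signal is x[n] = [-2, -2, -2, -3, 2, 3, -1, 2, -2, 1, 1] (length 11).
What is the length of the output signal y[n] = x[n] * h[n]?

For linear convolution, the output length is:
len(y) = len(x) + len(h) - 1 = 11 + 7 - 1 = 17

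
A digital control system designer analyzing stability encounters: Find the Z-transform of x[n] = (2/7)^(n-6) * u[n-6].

Time-shifting property: if X(z) = Z{x[n]}, then Z{x[n-d]} = z^(-d) * X(z)
X(z) = z/(z - 2/7) for x[n] = (2/7)^n * u[n]
Z{x[n-6]} = z^(-6) * z/(z - 2/7) = z^(-5)/(z - 2/7)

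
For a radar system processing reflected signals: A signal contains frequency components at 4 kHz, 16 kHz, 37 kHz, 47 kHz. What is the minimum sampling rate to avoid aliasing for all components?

The highest frequency component is f_max = 47 kHz.
Nyquist rate = 2 * f_max = 2 * 47 kHz = 94 kHz.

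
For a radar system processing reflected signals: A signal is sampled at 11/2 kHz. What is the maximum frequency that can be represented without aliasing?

The maximum frequency that can be represented without aliasing
is the Nyquist frequency: f_max = f_s / 2 = 11/2 kHz / 2 = 11/4 kHz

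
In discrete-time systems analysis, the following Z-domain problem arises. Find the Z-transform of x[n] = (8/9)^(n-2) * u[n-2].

Time-shifting property: if X(z) = Z{x[n]}, then Z{x[n-d]} = z^(-d) * X(z)
X(z) = z/(z - 8/9) for x[n] = (8/9)^n * u[n]
Z{x[n-2]} = z^(-2) * z/(z - 8/9) = z^(-1)/(z - 8/9)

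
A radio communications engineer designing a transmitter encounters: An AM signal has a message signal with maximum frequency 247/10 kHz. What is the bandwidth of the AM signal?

In AM (double-sideband), the bandwidth is twice the message frequency.
BW = 2 * f_m = 2 * 247/10 kHz = 247/5 kHz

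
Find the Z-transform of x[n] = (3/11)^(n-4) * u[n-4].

Time-shifting property: if X(z) = Z{x[n]}, then Z{x[n-d]} = z^(-d) * X(z)
X(z) = z/(z - 3/11) for x[n] = (3/11)^n * u[n]
Z{x[n-4]} = z^(-4) * z/(z - 3/11) = z^(-3)/(z - 3/11)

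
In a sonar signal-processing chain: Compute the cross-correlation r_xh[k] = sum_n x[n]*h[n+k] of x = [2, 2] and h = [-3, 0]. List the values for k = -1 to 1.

Both sequences indexed from 0 and zero outside their support.
Lags with overlap: k = -1 to 1.
  r_xh[-1] = x[1]*h[0] = -6
  r_xh[0] = x[0]*h[0] + x[1]*h[1] = -6
  r_xh[1] = x[0]*h[1] = 0
r_xh = [-6, -6, 0] (for k = -1, ..., 1)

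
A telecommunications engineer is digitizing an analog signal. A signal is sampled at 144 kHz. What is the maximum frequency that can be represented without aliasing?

The maximum frequency that can be represented without aliasing
is the Nyquist frequency: f_max = f_s / 2 = 144 kHz / 2 = 72 kHz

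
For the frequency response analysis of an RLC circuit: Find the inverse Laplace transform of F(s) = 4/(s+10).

Standard pair: k/(s+a) <-> k*e^(-at)*u(t)
With k=4, a=10: f(t) = 4*e^(-10t)*u(t)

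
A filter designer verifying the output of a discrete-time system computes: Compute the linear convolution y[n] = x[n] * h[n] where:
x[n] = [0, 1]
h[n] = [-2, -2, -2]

y[n] = sum_k x[k]*h[n-k]. Output length = len(x) + len(h) - 1 = 2 + 3 - 1 = 4.
y[0] = 0*-2 = 0
y[1] = 1*-2 + 0*-2 = -2
y[2] = 1*-2 + 0*-2 = -2
y[3] = 1*-2 = -2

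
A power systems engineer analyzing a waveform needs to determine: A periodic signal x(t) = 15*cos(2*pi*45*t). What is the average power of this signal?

Average power of A*cos(wt) is A^2/2.
P = 15^2 / 2 = 225/2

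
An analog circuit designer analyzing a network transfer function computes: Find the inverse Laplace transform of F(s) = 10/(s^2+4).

Standard pair: w/(s^2+w^2) <-> sin(wt)*u(t)
Recognize w^2 = 4, so w = 2; numerator 10 = 5*2.
f(t) = 5*sin(2t)*u(t)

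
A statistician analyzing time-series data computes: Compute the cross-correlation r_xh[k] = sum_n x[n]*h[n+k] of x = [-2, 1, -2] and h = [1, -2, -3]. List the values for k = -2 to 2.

Both sequences indexed from 0 and zero outside their support.
Lags with overlap: k = -2 to 2.
  r_xh[-2] = x[2]*h[0] = -2
  r_xh[-1] = x[1]*h[0] + x[2]*h[1] = 5
  r_xh[0] = x[0]*h[0] + x[1]*h[1] + x[2]*h[2] = 2
  r_xh[1] = x[0]*h[1] + x[1]*h[2] = 1
  r_xh[2] = x[0]*h[2] = 6
r_xh = [-2, 5, 2, 1, 6] (for k = -2, ..., 2)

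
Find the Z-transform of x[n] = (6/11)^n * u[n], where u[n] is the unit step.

The Z-transform of a^n * u[n] is z/(z-a) for |z| > |a|.
Here a = 6/11, so X(z) = z/(z - (6/11)) = 11z/(11z - 6)
ROC: |z| > 6/11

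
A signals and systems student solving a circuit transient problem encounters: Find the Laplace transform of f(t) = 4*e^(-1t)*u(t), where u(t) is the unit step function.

Standard Laplace transform pair:
e^(-at)*u(t) <-> 1/(s+a)
With a = 1: L{4*e^(-1t)*u(t)} = 4/(s+1), ROC: Re(s) > -1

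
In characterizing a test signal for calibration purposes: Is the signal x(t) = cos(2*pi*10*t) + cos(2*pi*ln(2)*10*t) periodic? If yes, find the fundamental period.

f1 = 10 Hz, f2 = 10*ln(2) Hz
Ratio f2/f1 = ln(2), which is irrational.
Since the frequency ratio is irrational, no common period exists.
The signal is not periodic.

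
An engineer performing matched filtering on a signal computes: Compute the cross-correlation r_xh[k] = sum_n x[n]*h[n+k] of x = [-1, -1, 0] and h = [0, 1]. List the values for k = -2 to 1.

Both sequences indexed from 0 and zero outside their support.
Lags with overlap: k = -2 to 1.
  r_xh[-2] = x[2]*h[0] = 0
  r_xh[-1] = x[1]*h[0] + x[2]*h[1] = 0
  r_xh[0] = x[0]*h[0] + x[1]*h[1] = -1
  r_xh[1] = x[0]*h[1] = -1
r_xh = [0, 0, -1, -1] (for k = -2, ..., 1)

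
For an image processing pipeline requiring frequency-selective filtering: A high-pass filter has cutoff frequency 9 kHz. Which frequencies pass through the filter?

A high-pass filter passes all frequencies above the cutoff frequency 9 kHz and attenuates lower frequencies.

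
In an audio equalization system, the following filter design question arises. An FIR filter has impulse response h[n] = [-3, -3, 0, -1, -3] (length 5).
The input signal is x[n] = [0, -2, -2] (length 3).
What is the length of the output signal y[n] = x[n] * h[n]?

For linear convolution, the output length is:
len(y) = len(x) + len(h) - 1 = 3 + 5 - 1 = 7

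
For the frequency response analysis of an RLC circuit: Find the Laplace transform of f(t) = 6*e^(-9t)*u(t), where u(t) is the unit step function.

Standard Laplace transform pair:
e^(-at)*u(t) <-> 1/(s+a)
With a = 9: L{6*e^(-9t)*u(t)} = 6/(s+9), ROC: Re(s) > -9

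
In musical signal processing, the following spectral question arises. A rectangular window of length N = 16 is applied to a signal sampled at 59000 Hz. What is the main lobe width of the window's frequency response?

For a rectangular window of length N,
the main lobe width in frequency is 2*f_s/N.
= 2*59000/16 = 7375 Hz
This determines the minimum frequency separation for resolving two sinusoids.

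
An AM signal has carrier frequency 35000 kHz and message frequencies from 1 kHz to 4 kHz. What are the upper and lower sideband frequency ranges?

Upper sideband (USB) = fc + [fm_low, fm_high] = 35000 + [1, 4] = [35001, 35004] kHz
Lower sideband (LSB) = fc - [fm_high, fm_low] = 35000 - [4, 1] = [34996, 34999] kHz
Total occupied spectrum: 34996 kHz to 35004 kHz (plus carrier at 35000 kHz)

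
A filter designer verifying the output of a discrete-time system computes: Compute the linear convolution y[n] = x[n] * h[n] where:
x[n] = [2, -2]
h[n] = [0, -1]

y[n] = sum_k x[k]*h[n-k]. Output length = len(x) + len(h) - 1 = 2 + 2 - 1 = 3.
y[0] = 2*0 = 0
y[1] = -2*0 + 2*-1 = -2
y[2] = -2*-1 = 2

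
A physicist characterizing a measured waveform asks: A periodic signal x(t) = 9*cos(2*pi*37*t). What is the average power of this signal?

Average power of A*cos(wt) is A^2/2.
P = 9^2 / 2 = 81/2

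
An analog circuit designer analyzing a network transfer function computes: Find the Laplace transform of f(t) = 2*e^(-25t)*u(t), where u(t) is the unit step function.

Standard Laplace transform pair:
e^(-at)*u(t) <-> 1/(s+a)
With a = 25: L{2*e^(-25t)*u(t)} = 2/(s+25), ROC: Re(s) > -25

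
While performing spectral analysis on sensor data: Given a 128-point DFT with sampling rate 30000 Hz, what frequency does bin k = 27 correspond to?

The frequency of DFT bin k is: f_k = k * f_s / N
f_27 = 27 * 30000 / 128 = 50625/8 Hz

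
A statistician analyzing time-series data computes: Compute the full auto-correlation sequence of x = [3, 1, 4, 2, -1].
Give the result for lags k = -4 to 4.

r_xx[k] = sum_m x[m]*x[m+k], indexed from 0, for k = -4 to 4:
  r_xx[-4] = x[4]*x[0] = -3
  r_xx[-3] = x[3]*x[0] + x[4]*x[1] = 5
  r_xx[-2] = x[2]*x[0] + x[3]*x[1] + x[4]*x[2] = 10
  r_xx[-1] = x[1]*x[0] + x[2]*x[1] + x[3]*x[2] + x[4]*x[3] = 13
  r_xx[0] = x[0]*x[0] + x[1]*x[1] + x[2]*x[2] + x[3]*x[3] + x[4]*x[4] = 31
  r_xx[1] = x[0]*x[1] + x[1]*x[2] + x[2]*x[3] + x[3]*x[4] = 13
  r_xx[2] = x[0]*x[2] + x[1]*x[3] + x[2]*x[4] = 10
  r_xx[3] = x[0]*x[3] + x[1]*x[4] = 5
  r_xx[4] = x[0]*x[4] = -3
r_xx = [-3, 5, 10, 13, 31, 13, 10, 5, -3]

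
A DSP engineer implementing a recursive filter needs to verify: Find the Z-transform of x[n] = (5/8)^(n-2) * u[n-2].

Time-shifting property: if X(z) = Z{x[n]}, then Z{x[n-d]} = z^(-d) * X(z)
X(z) = z/(z - 5/8) for x[n] = (5/8)^n * u[n]
Z{x[n-2]} = z^(-2) * z/(z - 5/8) = z^(-1)/(z - 5/8)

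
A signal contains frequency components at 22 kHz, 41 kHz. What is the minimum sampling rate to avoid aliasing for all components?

The highest frequency component is f_max = 41 kHz.
Nyquist rate = 2 * f_max = 2 * 41 kHz = 82 kHz.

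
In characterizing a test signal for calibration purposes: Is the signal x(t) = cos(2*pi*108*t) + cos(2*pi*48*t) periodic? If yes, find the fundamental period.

f1 = 108 Hz, f2 = 48 Hz
Period T1 = 1/108, T2 = 1/48
Ratio T1/T2 = 48/108, which is rational.
The signal is periodic with fundamental period T = 1/GCD(108,48) = 1/12 s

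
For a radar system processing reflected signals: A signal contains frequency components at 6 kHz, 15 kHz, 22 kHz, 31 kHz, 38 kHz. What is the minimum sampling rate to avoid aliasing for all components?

The highest frequency component is f_max = 38 kHz.
Nyquist rate = 2 * f_max = 2 * 38 kHz = 76 kHz.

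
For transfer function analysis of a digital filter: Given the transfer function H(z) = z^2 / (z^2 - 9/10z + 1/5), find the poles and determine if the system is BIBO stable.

Poles are roots of the denominator: z^2 - 9/10z + 1/5 = 0.
Quadratic formula: z = [-(-9/10) +/- sqrt((-9/10)^2 - 4*(1/5))] / 2
Discriminant = 81/100 - 4/5 = 1/100; sqrt = 1/10.
z = (9/10 +/- 1/10) / 2 => z = 1/2 or z = 2/5.
|p1| = 2/5, |p2| = 1/2.
For BIBO stability, all poles must lie inside the unit circle (|p| < 1).
System is STABLE since both |p| < 1.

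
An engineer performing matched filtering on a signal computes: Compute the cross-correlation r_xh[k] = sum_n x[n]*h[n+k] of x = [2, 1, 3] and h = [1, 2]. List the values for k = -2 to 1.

Both sequences indexed from 0 and zero outside their support.
Lags with overlap: k = -2 to 1.
  r_xh[-2] = x[2]*h[0] = 3
  r_xh[-1] = x[1]*h[0] + x[2]*h[1] = 7
  r_xh[0] = x[0]*h[0] + x[1]*h[1] = 4
  r_xh[1] = x[0]*h[1] = 4
r_xh = [3, 7, 4, 4] (for k = -2, ..., 1)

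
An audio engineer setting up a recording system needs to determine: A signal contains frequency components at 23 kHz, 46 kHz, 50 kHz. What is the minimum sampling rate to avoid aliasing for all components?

The highest frequency component is f_max = 50 kHz.
Nyquist rate = 2 * f_max = 2 * 50 kHz = 100 kHz.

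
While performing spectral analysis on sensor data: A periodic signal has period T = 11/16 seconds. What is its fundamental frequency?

The fundamental frequency is the reciprocal of the period.
f = 1/T = 1/(11/16) = 16/11 Hz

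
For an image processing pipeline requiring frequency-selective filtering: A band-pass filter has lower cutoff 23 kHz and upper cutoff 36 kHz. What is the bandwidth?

Bandwidth = f_high - f_low
= 36 kHz - 23 kHz = 13 kHz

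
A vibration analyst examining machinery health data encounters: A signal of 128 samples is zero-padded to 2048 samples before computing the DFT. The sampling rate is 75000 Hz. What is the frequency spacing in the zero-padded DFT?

Original DFT: N = 128, resolution = f_s/N = 75000/128 = 9375/16 Hz
Zero-padded DFT: N = 2048, resolution = f_s/N = 75000/2048 = 9375/256 Hz
Zero-padding interpolates the spectrum (finer frequency grid)
but does NOT improve the true spectral resolution (ability to resolve close frequencies).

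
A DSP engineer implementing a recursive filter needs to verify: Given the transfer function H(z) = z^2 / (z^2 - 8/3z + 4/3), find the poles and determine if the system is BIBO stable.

Poles are roots of the denominator: z^2 - 8/3z + 4/3 = 0.
Quadratic formula: z = [-(-8/3) +/- sqrt((-8/3)^2 - 4*(4/3))] / 2
Discriminant = 64/9 - 16/3 = 16/9; sqrt = 4/3.
z = (8/3 +/- 4/3) / 2 => z = 2 or z = 2/3.
|p1| = 2, |p2| = 2/3.
For BIBO stability, all poles must lie inside the unit circle (|p| < 1).
System is UNSTABLE since at least one |p| >= 1.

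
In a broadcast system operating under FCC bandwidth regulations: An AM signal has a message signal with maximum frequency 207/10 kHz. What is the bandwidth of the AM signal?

In AM (double-sideband), the bandwidth is twice the message frequency.
BW = 2 * f_m = 2 * 207/10 kHz = 207/5 kHz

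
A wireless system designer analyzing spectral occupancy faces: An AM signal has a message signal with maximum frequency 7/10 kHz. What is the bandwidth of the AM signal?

In AM (double-sideband), the bandwidth is twice the message frequency.
BW = 2 * f_m = 2 * 7/10 kHz = 7/5 kHz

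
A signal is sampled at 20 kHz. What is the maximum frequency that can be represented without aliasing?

The maximum frequency that can be represented without aliasing
is the Nyquist frequency: f_max = f_s / 2 = 20 kHz / 2 = 10 kHz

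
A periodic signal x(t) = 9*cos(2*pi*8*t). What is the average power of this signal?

Average power of A*cos(wt) is A^2/2.
P = 9^2 / 2 = 81/2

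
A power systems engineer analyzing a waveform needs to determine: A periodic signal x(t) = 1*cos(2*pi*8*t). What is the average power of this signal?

Average power of A*cos(wt) is A^2/2.
P = 1^2 / 2 = 1/2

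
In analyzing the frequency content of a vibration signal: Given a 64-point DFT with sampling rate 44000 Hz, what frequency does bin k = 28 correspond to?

The frequency of DFT bin k is: f_k = k * f_s / N
f_28 = 28 * 44000 / 64 = 19250 Hz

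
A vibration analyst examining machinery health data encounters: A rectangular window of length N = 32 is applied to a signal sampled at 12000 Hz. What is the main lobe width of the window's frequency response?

For a rectangular window of length N,
the main lobe width in frequency is 2*f_s/N.
= 2*12000/32 = 750 Hz
This determines the minimum frequency separation for resolving two sinusoids.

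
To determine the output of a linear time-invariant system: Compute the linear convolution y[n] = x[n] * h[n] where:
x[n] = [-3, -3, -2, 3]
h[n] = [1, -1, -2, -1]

y[n] = sum_k x[k]*h[n-k]. Output length = len(x) + len(h) - 1 = 4 + 4 - 1 = 7.
y[0] = -3*1 = -3
y[1] = -3*1 + -3*-1 = 0
y[2] = -2*1 + -3*-1 + -3*-2 = 7
y[3] = 3*1 + -2*-1 + -3*-2 + -3*-1 = 14
y[4] = 3*-1 + -2*-2 + -3*-1 = 4
y[5] = 3*-2 + -2*-1 = -4
y[6] = 3*-1 = -3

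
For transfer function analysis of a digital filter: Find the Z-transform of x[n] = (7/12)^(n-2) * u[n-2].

Time-shifting property: if X(z) = Z{x[n]}, then Z{x[n-d]} = z^(-d) * X(z)
X(z) = z/(z - 7/12) for x[n] = (7/12)^n * u[n]
Z{x[n-2]} = z^(-2) * z/(z - 7/12) = z^(-1)/(z - 7/12)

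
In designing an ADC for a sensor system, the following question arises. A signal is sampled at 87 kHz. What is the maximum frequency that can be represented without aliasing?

The maximum frequency that can be represented without aliasing
is the Nyquist frequency: f_max = f_s / 2 = 87 kHz / 2 = 87/2 kHz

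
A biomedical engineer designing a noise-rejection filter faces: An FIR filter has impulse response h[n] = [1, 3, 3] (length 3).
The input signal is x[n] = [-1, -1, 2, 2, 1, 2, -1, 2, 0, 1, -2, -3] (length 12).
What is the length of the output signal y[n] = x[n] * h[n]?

For linear convolution, the output length is:
len(y) = len(x) + len(h) - 1 = 12 + 3 - 1 = 14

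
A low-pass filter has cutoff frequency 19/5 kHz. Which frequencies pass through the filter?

A low-pass filter passes all frequencies below the cutoff frequency 19/5 kHz and attenuates higher frequencies.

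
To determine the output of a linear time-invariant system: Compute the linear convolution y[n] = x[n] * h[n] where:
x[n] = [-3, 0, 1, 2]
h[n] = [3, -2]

y[n] = sum_k x[k]*h[n-k]. Output length = len(x) + len(h) - 1 = 4 + 2 - 1 = 5.
y[0] = -3*3 = -9
y[1] = 0*3 + -3*-2 = 6
y[2] = 1*3 + 0*-2 = 3
y[3] = 2*3 + 1*-2 = 4
y[4] = 2*-2 = -4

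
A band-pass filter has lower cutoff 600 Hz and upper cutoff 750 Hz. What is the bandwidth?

Bandwidth = f_high - f_low
= 750 Hz - 600 Hz = 150 Hz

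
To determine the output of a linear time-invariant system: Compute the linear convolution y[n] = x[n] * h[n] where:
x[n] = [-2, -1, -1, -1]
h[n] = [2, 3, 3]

y[n] = sum_k x[k]*h[n-k]. Output length = len(x) + len(h) - 1 = 4 + 3 - 1 = 6.
y[0] = -2*2 = -4
y[1] = -1*2 + -2*3 = -8
y[2] = -1*2 + -1*3 + -2*3 = -11
y[3] = -1*2 + -1*3 + -1*3 = -8
y[4] = -1*3 + -1*3 = -6
y[5] = -1*3 = -3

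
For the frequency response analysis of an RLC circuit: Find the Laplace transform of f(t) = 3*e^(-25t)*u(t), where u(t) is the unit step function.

Standard Laplace transform pair:
e^(-at)*u(t) <-> 1/(s+a)
With a = 25: L{3*e^(-25t)*u(t)} = 3/(s+25), ROC: Re(s) > -25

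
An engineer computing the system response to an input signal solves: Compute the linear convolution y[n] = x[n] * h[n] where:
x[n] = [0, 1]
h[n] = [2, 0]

y[n] = sum_k x[k]*h[n-k]. Output length = len(x) + len(h) - 1 = 2 + 2 - 1 = 3.
y[0] = 0*2 = 0
y[1] = 1*2 + 0*0 = 2
y[2] = 1*0 = 0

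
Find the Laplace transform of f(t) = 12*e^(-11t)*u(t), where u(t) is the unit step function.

Standard Laplace transform pair:
e^(-at)*u(t) <-> 1/(s+a)
With a = 11: L{12*e^(-11t)*u(t)} = 12/(s+11), ROC: Re(s) > -11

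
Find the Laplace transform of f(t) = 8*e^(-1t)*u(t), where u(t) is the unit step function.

Standard Laplace transform pair:
e^(-at)*u(t) <-> 1/(s+a)
With a = 1: L{8*e^(-1t)*u(t)} = 8/(s+1), ROC: Re(s) > -1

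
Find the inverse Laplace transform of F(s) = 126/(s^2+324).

Standard pair: w/(s^2+w^2) <-> sin(wt)*u(t)
Recognize w^2 = 324, so w = 18; numerator 126 = 7*18.
f(t) = 7*sin(18t)*u(t)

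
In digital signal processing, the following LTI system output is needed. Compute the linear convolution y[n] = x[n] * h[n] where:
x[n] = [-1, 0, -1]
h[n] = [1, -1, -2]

y[n] = sum_k x[k]*h[n-k]. Output length = len(x) + len(h) - 1 = 3 + 3 - 1 = 5.
y[0] = -1*1 = -1
y[1] = 0*1 + -1*-1 = 1
y[2] = -1*1 + 0*-1 + -1*-2 = 1
y[3] = -1*-1 + 0*-2 = 1
y[4] = -1*-2 = 2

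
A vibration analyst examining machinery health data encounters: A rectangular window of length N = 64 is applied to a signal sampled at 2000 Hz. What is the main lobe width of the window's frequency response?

For a rectangular window of length N,
the main lobe width in frequency is 2*f_s/N.
= 2*2000/64 = 125/2 Hz
This determines the minimum frequency separation for resolving two sinusoids.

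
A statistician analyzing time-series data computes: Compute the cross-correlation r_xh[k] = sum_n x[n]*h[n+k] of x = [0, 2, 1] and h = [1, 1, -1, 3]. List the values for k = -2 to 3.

Both sequences indexed from 0 and zero outside their support.
Lags with overlap: k = -2 to 3.
  r_xh[-2] = x[2]*h[0] = 1
  r_xh[-1] = x[1]*h[0] + x[2]*h[1] = 3
  r_xh[0] = x[0]*h[0] + x[1]*h[1] + x[2]*h[2] = 1
  r_xh[1] = x[0]*h[1] + x[1]*h[2] + x[2]*h[3] = 1
  r_xh[2] = x[0]*h[2] + x[1]*h[3] = 6
  r_xh[3] = x[0]*h[3] = 0
r_xh = [1, 3, 1, 1, 6, 0] (for k = -2, ..., 3)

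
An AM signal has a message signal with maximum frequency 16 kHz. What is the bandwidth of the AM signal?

In AM (double-sideband), the bandwidth is twice the message frequency.
BW = 2 * f_m = 2 * 16 kHz = 32 kHz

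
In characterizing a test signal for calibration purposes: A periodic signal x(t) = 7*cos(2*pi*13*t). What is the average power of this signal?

Average power of A*cos(wt) is A^2/2.
P = 7^2 / 2 = 49/2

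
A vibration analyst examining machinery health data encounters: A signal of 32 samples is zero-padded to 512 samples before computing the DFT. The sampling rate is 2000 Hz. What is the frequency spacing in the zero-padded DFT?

Original DFT: N = 32, resolution = f_s/N = 2000/32 = 125/2 Hz
Zero-padded DFT: N = 512, resolution = f_s/N = 2000/512 = 125/32 Hz
Zero-padding interpolates the spectrum (finer frequency grid)
but does NOT improve the true spectral resolution (ability to resolve close frequencies).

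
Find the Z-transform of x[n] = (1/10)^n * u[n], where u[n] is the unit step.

The Z-transform of a^n * u[n] is z/(z-a) for |z| > |a|.
Here a = 1/10, so X(z) = z/(z - (1/10)) = 10z/(10z - 1)
ROC: |z| > 1/10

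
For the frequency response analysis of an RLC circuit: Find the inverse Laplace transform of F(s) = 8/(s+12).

Standard pair: k/(s+a) <-> k*e^(-at)*u(t)
With k=8, a=12: f(t) = 8*e^(-12t)*u(t)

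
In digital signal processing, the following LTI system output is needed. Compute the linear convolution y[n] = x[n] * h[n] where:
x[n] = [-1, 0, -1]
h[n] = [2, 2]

y[n] = sum_k x[k]*h[n-k]. Output length = len(x) + len(h) - 1 = 3 + 2 - 1 = 4.
y[0] = -1*2 = -2
y[1] = 0*2 + -1*2 = -2
y[2] = -1*2 + 0*2 = -2
y[3] = -1*2 = -2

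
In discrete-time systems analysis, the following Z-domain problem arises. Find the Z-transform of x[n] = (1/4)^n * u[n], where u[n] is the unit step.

The Z-transform of a^n * u[n] is z/(z-a) for |z| > |a|.
Here a = 1/4, so X(z) = z/(z - (1/4)) = 4z/(4z - 1)
ROC: |z| > 1/4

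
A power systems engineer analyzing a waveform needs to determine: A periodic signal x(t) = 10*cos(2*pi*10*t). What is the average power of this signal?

Average power of A*cos(wt) is A^2/2.
P = 10^2 / 2 = 100/2 = 50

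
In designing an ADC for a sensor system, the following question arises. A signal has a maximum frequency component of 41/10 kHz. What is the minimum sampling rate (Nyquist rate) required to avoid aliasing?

By the Nyquist-Shannon sampling theorem,
the minimum sampling rate (Nyquist rate) must be at least 2 * f_max.
Nyquist rate = 2 * 41/10 kHz = 41/5 kHz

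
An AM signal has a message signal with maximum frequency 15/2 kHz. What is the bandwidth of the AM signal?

In AM (double-sideband), the bandwidth is twice the message frequency.
BW = 2 * f_m = 2 * 15/2 kHz = 15 kHz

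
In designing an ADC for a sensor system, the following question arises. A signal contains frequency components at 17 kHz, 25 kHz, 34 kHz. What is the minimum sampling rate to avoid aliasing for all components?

The highest frequency component is f_max = 34 kHz.
Nyquist rate = 2 * f_max = 2 * 34 kHz = 68 kHz.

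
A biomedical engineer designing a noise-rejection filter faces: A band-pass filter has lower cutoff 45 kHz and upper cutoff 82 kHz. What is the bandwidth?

Bandwidth = f_high - f_low
= 82 kHz - 45 kHz = 37 kHz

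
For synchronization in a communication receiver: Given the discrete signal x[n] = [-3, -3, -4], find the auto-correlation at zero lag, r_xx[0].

The auto-correlation at zero lag r_xx[0] equals the signal energy.
r_xx[0] = sum of x[n]^2 = (-3)^2 + (-3)^2 + (-4)^2
= 9 + 9 + 16 = 34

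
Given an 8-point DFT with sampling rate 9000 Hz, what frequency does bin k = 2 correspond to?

The frequency of DFT bin k is: f_k = k * f_s / N
f_2 = 2 * 9000 / 8 = 2250 Hz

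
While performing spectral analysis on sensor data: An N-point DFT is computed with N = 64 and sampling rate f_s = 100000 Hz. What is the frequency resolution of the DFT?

DFT frequency resolution = f_s / N
= 100000 / 64 = 3125/2 Hz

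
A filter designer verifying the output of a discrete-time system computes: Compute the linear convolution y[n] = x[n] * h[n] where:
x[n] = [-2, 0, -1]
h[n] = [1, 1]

y[n] = sum_k x[k]*h[n-k]. Output length = len(x) + len(h) - 1 = 3 + 2 - 1 = 4.
y[0] = -2*1 = -2
y[1] = 0*1 + -2*1 = -2
y[2] = -1*1 + 0*1 = -1
y[3] = -1*1 = -1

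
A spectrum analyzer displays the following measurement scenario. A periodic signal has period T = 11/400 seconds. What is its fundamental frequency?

The fundamental frequency is the reciprocal of the period.
f = 1/T = 1/(11/400) = 400/11 Hz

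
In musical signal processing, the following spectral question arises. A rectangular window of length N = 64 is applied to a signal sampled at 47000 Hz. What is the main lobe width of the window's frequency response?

For a rectangular window of length N,
the main lobe width in frequency is 2*f_s/N.
= 2*47000/64 = 5875/4 Hz
This determines the minimum frequency separation for resolving two sinusoids.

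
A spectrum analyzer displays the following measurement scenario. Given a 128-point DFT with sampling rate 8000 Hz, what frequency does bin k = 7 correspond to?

The frequency of DFT bin k is: f_k = k * f_s / N
f_7 = 7 * 8000 / 128 = 875/2 Hz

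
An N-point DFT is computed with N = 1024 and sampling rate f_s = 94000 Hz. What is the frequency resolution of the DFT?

DFT frequency resolution = f_s / N
= 94000 / 1024 = 5875/64 Hz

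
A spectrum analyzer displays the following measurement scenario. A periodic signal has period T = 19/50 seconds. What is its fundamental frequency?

The fundamental frequency is the reciprocal of the period.
f = 1/T = 1/(19/50) = 50/19 Hz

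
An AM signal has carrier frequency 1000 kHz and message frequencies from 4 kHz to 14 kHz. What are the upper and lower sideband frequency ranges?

Upper sideband (USB) = fc + [fm_low, fm_high] = 1000 + [4, 14] = [1004, 1014] kHz
Lower sideband (LSB) = fc - [fm_high, fm_low] = 1000 - [14, 4] = [986, 996] kHz
Total occupied spectrum: 986 kHz to 1014 kHz (plus carrier at 1000 kHz)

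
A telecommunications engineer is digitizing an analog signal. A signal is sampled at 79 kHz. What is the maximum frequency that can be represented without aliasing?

The maximum frequency that can be represented without aliasing
is the Nyquist frequency: f_max = f_s / 2 = 79 kHz / 2 = 79/2 kHz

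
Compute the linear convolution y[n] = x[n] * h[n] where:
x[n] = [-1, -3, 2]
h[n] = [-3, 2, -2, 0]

y[n] = sum_k x[k]*h[n-k]. Output length = len(x) + len(h) - 1 = 3 + 4 - 1 = 6.
y[0] = -1*-3 = 3
y[1] = -3*-3 + -1*2 = 7
y[2] = 2*-3 + -3*2 + -1*-2 = -10
y[3] = 2*2 + -3*-2 + -1*0 = 10
y[4] = 2*-2 + -3*0 = -4
y[5] = 2*0 = 0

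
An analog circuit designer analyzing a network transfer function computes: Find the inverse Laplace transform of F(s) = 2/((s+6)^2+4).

Standard pair: w/((s+a)^2+w^2) <-> e^(-at)*sin(wt)*u(t)
With a=6, w=2: f(t) = e^(-6t)*sin(2t)*u(t)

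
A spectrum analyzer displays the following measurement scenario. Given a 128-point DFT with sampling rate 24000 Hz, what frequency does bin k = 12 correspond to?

The frequency of DFT bin k is: f_k = k * f_s / N
f_12 = 12 * 24000 / 128 = 2250 Hz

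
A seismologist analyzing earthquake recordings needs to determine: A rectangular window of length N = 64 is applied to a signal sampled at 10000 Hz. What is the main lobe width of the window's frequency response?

For a rectangular window of length N,
the main lobe width in frequency is 2*f_s/N.
= 2*10000/64 = 625/2 Hz
This determines the minimum frequency separation for resolving two sinusoids.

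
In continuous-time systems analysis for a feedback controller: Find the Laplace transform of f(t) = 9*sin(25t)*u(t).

Standard pair: sin(wt)*u(t) <-> w/(s^2+w^2)
With w = 25: L{9*sin(25t)*u(t)} = 225/(s^2+625)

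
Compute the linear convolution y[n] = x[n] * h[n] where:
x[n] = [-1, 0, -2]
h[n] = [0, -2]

y[n] = sum_k x[k]*h[n-k]. Output length = len(x) + len(h) - 1 = 3 + 2 - 1 = 4.
y[0] = -1*0 = 0
y[1] = 0*0 + -1*-2 = 2
y[2] = -2*0 + 0*-2 = 0
y[3] = -2*-2 = 4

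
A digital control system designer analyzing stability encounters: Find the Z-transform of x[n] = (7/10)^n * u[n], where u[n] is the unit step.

The Z-transform of a^n * u[n] is z/(z-a) for |z| > |a|.
Here a = 7/10, so X(z) = z/(z - (7/10)) = 10z/(10z - 7)
ROC: |z| > 7/10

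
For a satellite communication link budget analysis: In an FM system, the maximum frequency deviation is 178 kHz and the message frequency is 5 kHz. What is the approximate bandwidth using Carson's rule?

Carson's rule: BW = 2*(delta_f + f_m)
= 2*(178 + 5) kHz = 366 kHz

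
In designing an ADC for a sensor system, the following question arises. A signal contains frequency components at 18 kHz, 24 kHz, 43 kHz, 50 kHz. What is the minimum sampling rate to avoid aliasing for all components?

The highest frequency component is f_max = 50 kHz.
Nyquist rate = 2 * f_max = 2 * 50 kHz = 100 kHz.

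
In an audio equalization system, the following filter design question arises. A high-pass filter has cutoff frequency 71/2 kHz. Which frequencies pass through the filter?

A high-pass filter passes all frequencies above the cutoff frequency 71/2 kHz and attenuates lower frequencies.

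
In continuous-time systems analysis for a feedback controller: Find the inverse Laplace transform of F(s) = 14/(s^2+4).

Standard pair: w/(s^2+w^2) <-> sin(wt)*u(t)
Recognize w^2 = 4, so w = 2; numerator 14 = 7*2.
f(t) = 7*sin(2t)*u(t)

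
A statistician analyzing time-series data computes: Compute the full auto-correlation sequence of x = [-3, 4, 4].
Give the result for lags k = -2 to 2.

r_xx[k] = sum_m x[m]*x[m+k], indexed from 0, for k = -2 to 2:
  r_xx[-2] = x[2]*x[0] = -12
  r_xx[-1] = x[1]*x[0] + x[2]*x[1] = 4
  r_xx[0] = x[0]*x[0] + x[1]*x[1] + x[2]*x[2] = 41
  r_xx[1] = x[0]*x[1] + x[1]*x[2] = 4
  r_xx[2] = x[0]*x[2] = -12
r_xx = [-12, 4, 41, 4, -12]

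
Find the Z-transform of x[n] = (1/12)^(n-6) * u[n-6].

Time-shifting property: if X(z) = Z{x[n]}, then Z{x[n-d]} = z^(-d) * X(z)
X(z) = z/(z - 1/12) for x[n] = (1/12)^n * u[n]
Z{x[n-6]} = z^(-6) * z/(z - 1/12) = z^(-5)/(z - 1/12)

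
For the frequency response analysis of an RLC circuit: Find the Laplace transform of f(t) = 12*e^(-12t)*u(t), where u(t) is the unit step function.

Standard Laplace transform pair:
e^(-at)*u(t) <-> 1/(s+a)
With a = 12: L{12*e^(-12t)*u(t)} = 12/(s+12), ROC: Re(s) > -12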